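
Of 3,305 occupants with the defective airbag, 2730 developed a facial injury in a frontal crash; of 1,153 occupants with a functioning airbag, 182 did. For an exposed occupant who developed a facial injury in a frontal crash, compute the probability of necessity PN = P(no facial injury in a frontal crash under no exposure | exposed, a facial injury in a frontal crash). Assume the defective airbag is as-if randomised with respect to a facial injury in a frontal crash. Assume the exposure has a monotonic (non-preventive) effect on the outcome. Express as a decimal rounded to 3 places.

p₁ = P(outcome | exposed) = 2730/3305 = 0.82602
p₀ = P(outcome | unexposed) = 182/1153 = 0.15785
Under exogeneity and monotonicity, PN = (p₁ − p₀) / p₁.
PN = (0.82602 − 0.15785) / 0.82602 = 0.66817 / 0.82602 ≈ 0.8089

PN ≈ 0.809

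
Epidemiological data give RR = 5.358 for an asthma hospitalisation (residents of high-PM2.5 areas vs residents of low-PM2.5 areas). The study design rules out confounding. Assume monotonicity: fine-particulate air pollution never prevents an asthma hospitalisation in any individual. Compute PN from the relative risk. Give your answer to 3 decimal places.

Under exogeneity and monotonicity, PN = (RR − 1) / RR = 1 − 1/RR.
PN = (5.358 − 1) / 5.358 = 4.358 / 5.358 ≈ 0.8134

PN ≈ 0.813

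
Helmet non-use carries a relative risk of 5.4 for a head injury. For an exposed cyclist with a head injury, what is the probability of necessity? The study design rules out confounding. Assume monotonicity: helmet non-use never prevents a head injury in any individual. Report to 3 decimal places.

Under exogeneity and monotonicity, PN = (RR − 1) / RR = 1 − 1/RR.
PN = (5.4 − 1) / 5.4 = 4.4 / 5.4 ≈ 0.8148

PN ≈ 0.815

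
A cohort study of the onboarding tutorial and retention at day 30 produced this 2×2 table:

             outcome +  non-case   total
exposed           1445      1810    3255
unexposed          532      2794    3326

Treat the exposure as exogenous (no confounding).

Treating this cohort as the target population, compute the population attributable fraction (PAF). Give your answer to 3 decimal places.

PAF ≈ 0.468

p₁ = P(outcome | exposed) = 1445/3255 = 0.44393
p₀ = P(outcome | unexposed) = 532/3326 = 0.15995
Exposure prevalence π = 3255/6581 = 0.49461; overall risk P(Y=1) = 0.30041.
Under exogeneity, PAF = [P(Y=1) − p₀]/P(Y=1).
PAF = (0.30041 − 0.15995) / 0.30041 ≈ 0.4676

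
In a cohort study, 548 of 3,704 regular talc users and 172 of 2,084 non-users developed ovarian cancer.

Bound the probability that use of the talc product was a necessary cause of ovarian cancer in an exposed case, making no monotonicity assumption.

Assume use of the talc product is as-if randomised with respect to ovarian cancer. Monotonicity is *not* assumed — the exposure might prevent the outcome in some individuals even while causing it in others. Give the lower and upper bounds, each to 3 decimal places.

p₁ = P(outcome | exposed) = 548/3704 = 0.14795
p₀ = P(outcome | unexposed) = 172/2084 = 0.082534
Under exogeneity alone the bounds on PN are max{0,(p₁−p₀)/p₁} ≤ PN ≤ min{1,(1−p₀)/p₁}.
  lower = (p₁ − p₀)/p₁ = 0.065415 / 0.14795 ≈ 0.4421
  upper = min{1, (1 − p₀)/p₁} = 0.91747 / 0.14795 ≈ 6.2013 → capped at 1

0.442 ≤ PN ≤ 1.000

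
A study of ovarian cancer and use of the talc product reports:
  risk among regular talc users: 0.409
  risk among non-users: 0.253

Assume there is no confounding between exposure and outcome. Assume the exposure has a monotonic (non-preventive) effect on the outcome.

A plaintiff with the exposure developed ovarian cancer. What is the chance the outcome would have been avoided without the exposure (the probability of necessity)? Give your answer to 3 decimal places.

PN ≈ 0.381

Let p₁ = 0.409, p₀ = 0.253.
Under exogeneity and monotonicity, PN = (p₁ − p₀) / p₁.
PN = (0.409 − 0.253) / 0.409 = 0.156 / 0.409 ≈ 0.3814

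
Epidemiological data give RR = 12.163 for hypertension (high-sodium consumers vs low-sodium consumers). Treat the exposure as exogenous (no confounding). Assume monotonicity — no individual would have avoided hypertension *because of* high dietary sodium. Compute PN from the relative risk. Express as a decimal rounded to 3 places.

PN ≈ 0.918

Under exogeneity and monotonicity, PN = (RR − 1) / RR = 1 − 1/RR.
PN = (12.163 − 1) / 12.163 = 11.16 / 12.163 ≈ 0.9178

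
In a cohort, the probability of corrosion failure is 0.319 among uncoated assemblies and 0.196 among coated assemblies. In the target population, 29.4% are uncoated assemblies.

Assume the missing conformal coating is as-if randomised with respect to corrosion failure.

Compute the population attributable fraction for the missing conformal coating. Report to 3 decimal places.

PAF ≈ 0.156

Let p₁ = 0.319, p₀ = 0.196.
Overall risk P(Y=1) = π·p₁ + (1−π)·p₀ = 0.294×0.319 + 0.706×0.196 = 0.23216.
Under exogeneity, PAF = [P(Y=1) − p₀] / P(Y=1).
PAF = (0.23216 − 0.196) / 0.23216 ≈ 0.1558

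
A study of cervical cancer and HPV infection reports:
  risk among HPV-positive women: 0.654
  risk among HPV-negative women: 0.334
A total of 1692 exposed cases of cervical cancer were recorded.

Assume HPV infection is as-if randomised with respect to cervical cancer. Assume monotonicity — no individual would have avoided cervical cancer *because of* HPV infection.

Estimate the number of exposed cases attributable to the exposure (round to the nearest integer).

about 828 cases

Let p₁ = 0.654, p₀ = 0.334.
PN = (p₁ − p₀)/p₁ = (0.654 − 0.334) / 0.654 ≈ 0.48930.
Attributable cases ≈ PN × (exposed cases) = 0.48930 × 1692 ≈ 827.89.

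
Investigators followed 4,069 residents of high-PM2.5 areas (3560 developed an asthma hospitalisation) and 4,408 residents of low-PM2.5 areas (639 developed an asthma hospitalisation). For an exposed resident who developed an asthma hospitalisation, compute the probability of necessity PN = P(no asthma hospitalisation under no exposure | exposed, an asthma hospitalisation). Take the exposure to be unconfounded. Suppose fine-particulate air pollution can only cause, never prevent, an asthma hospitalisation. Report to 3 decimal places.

PN ≈ 0.834

p₁ = P(outcome | exposed) = 3560/4069 = 0.87491
p₀ = P(outcome | unexposed) = 639/4408 = 0.14496
Under exogeneity and monotonicity, PN = (p₁ − p₀) / p₁.
PN = (0.87491 − 0.14496) / 0.87491 = 0.72994 / 0.87491 ≈ 0.8343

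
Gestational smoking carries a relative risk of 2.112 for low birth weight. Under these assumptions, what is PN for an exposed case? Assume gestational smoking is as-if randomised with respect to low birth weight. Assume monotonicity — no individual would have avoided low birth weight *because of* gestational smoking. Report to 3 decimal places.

PN ≈ 0.527

Under exogeneity and monotonicity, PN = (RR − 1) / RR = 1 − 1/RR.
PN = (2.112 − 1) / 2.112 = 1.112 / 2.112 ≈ 0.5265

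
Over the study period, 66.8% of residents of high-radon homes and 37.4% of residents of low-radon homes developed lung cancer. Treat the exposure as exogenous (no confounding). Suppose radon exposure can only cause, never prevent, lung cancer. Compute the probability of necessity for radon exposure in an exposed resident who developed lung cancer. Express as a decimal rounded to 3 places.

PN ≈ 0.440

p₁ = 0.668, p₀ = 0.374.
Under exogeneity and monotonicity, PN = (p₁ − p₀) / p₁.
PN = (0.668 − 0.374) / 0.668 = 0.294 / 0.668 ≈ 0.4401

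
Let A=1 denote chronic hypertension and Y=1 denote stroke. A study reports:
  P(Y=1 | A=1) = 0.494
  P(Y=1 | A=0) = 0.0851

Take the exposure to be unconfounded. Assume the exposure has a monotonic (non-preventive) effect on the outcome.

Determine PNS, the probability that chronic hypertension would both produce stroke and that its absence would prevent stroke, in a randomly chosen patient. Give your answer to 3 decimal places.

PNS ≈ 0.409

Let p₁ = 0.494, p₀ = 0.0851.
Under exogeneity and monotonicity, PNS = p₁ − p₀.
PNS = 0.494 − 0.0851 = 0.4089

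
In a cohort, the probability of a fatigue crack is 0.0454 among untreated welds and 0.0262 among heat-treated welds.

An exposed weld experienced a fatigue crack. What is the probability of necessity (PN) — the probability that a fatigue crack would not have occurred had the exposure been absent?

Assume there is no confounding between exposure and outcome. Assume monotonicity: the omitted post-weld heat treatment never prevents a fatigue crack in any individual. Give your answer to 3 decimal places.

PN ≈ 0.423

Let p₁ = 0.0454, p₀ = 0.0262.
Under exogeneity and monotonicity, PN = (p₁ − p₀) / p₁.
PN = (0.0454 − 0.0262) / 0.0454 = 0.0192 / 0.0454 ≈ 0.4229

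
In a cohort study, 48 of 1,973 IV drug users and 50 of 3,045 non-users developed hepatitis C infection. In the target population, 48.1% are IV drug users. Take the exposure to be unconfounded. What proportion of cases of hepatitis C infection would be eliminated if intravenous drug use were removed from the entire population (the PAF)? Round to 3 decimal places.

PAF ≈ 0.188

p₁ = P(outcome | exposed) = 48/1973 = 0.024328
p₀ = P(outcome | unexposed) = 50/3045 = 0.01642
Overall risk P(Y=1) = π·p₁ + (1−π)·p₀ = 0.481×0.024328 + 0.519×0.01642 = 0.020224.
Under exogeneity, PAF = [P(Y=1) − p₀] / P(Y=1).
PAF = (0.020224 − 0.01642) / 0.020224 ≈ 0.1881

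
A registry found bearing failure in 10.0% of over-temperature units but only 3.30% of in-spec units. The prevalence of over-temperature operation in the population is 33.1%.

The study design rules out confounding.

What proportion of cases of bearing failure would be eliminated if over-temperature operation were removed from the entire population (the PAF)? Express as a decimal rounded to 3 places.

p₁ = 0.1, p₀ = 0.033.
Overall risk P(Y=1) = π·p₁ + (1−π)·p₀ = 0.331×0.1 + 0.669×0.033 = 0.055177.
Under exogeneity, PAF = [P(Y=1) − p₀] / P(Y=1).
PAF = (0.055177 − 0.033) / 0.055177 ≈ 0.4019

PAF ≈ 0.402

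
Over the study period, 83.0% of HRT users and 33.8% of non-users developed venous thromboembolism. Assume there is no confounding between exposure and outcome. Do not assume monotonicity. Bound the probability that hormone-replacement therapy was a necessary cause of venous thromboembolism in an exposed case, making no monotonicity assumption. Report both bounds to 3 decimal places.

0.593 ≤ PN ≤ 0.798

p₁ = 0.83, p₀ = 0.338.
Under exogeneity alone the bounds on PN are max{0,(p₁−p₀)/p₁} ≤ PN ≤ min{1,(1−p₀)/p₁}.
  lower = (p₁ − p₀)/p₁ = 0.492 / 0.83 ≈ 0.5928
  upper = min{1, (1 − p₀)/p₁} = 0.662 / 0.83 ≈ 0.7976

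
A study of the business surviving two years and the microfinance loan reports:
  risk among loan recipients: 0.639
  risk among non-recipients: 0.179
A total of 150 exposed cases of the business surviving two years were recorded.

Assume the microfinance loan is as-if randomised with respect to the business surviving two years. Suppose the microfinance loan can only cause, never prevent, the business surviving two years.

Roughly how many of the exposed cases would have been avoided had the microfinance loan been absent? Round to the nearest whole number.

about 108 cases

Let p₁ = 0.639, p₀ = 0.179.
PN = (p₁ − p₀)/p₁ = (0.639 − 0.179) / 0.639 ≈ 0.71987.
Attributable cases ≈ PN × (exposed cases) = 0.71987 × 150 ≈ 107.98.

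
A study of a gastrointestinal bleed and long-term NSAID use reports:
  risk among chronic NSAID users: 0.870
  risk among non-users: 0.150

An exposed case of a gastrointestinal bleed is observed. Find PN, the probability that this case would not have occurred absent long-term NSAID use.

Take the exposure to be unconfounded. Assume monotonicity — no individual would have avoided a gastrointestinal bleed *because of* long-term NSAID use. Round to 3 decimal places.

PN ≈ 0.828

Let p₁ = 0.87, p₀ = 0.15.
Under exogeneity and monotonicity, PN = (p₁ − p₀) / p₁.
PN = (0.87 − 0.15) / 0.87 = 0.72 / 0.87 ≈ 0.8276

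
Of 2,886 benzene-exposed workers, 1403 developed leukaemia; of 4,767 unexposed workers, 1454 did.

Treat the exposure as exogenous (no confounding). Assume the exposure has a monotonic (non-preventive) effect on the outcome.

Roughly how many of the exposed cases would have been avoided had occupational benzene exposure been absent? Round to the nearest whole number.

p₁ = P(outcome | exposed) = 1403/2886 = 0.48614
p₀ = P(outcome | unexposed) = 1454/4767 = 0.30501
PN = (p₁ − p₀)/p₁ = (0.48614 − 0.30501) / 0.48614 ≈ 0.37258.
Attributable cases ≈ PN × (exposed cases) = 0.37258 × 1403 ≈ 522.73.

about 523 cases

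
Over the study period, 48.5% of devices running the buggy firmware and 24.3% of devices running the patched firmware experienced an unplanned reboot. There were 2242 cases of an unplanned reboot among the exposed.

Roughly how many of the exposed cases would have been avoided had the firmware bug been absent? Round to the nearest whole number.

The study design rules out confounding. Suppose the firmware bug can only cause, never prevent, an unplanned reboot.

about 1119 cases

p₁ = 0.485, p₀ = 0.243.
PN = (p₁ − p₀)/p₁ = (0.485 − 0.243) / 0.485 ≈ 0.49897.
Attributable cases ≈ PN × (exposed cases) = 0.49897 × 2242 ≈ 1118.69.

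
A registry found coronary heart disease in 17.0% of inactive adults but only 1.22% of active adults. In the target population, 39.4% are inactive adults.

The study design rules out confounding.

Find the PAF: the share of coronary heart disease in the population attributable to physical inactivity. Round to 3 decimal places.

p₁ = 0.17, p₀ = 0.0122.
Overall risk P(Y=1) = π·p₁ + (1−π)·p₀ = 0.394×0.17 + 0.606×0.0122 = 0.074373.
Under exogeneity, PAF = [P(Y=1) − p₀] / P(Y=1).
PAF = (0.074373 − 0.0122) / 0.074373 ≈ 0.8360

PAF ≈ 0.836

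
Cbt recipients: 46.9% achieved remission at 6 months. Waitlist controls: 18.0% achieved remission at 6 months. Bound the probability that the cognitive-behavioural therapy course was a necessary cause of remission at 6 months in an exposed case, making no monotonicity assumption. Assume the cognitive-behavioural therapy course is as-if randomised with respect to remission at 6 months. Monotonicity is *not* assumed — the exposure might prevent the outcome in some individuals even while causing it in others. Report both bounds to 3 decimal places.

p₁ = 0.469, p₀ = 0.18.
Under exogeneity alone the bounds on PN are max{0,(p₁−p₀)/p₁} ≤ PN ≤ min{1,(1−p₀)/p₁}.
  lower = (p₁ − p₀)/p₁ = 0.289 / 0.469 ≈ 0.6162
  upper = min{1, (1 − p₀)/p₁} = 0.82 / 0.469 ≈ 1.7484 → capped at 1

0.616 ≤ PN ≤ 1.000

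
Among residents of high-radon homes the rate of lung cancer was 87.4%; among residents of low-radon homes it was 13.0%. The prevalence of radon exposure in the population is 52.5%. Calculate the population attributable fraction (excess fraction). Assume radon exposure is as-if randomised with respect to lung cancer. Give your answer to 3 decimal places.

PAF ≈ 0.750

p₁ = 0.874, p₀ = 0.13.
Overall risk P(Y=1) = π·p₁ + (1−π)·p₀ = 0.525×0.874 + 0.475×0.13 = 0.5206.
Under exogeneity, PAF = [P(Y=1) − p₀] / P(Y=1).
PAF = (0.5206 − 0.13) / 0.5206 ≈ 0.7503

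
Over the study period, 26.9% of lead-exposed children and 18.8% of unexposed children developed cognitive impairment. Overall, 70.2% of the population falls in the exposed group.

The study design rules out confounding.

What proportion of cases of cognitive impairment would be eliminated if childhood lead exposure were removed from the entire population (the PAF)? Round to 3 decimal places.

p₁ = 0.269, p₀ = 0.188.
Overall risk P(Y=1) = π·p₁ + (1−π)·p₀ = 0.702×0.269 + 0.298×0.188 = 0.24486.
Under exogeneity, PAF = [P(Y=1) − p₀] / P(Y=1).
PAF = (0.24486 − 0.188) / 0.24486 ≈ 0.2322

PAF ≈ 0.232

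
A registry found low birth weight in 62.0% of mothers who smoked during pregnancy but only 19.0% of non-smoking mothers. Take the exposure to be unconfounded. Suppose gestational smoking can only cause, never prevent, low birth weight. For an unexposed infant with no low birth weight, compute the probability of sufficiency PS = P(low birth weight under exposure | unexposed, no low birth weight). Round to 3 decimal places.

p₁ = 0.62, p₀ = 0.19.
Under exogeneity and monotonicity, PS = (p₁ − p₀) / (1 − p₀).
PS = (0.62 − 0.19) / (1 − 0.19) = 0.43 / 0.81 ≈ 0.5309

PS ≈ 0.531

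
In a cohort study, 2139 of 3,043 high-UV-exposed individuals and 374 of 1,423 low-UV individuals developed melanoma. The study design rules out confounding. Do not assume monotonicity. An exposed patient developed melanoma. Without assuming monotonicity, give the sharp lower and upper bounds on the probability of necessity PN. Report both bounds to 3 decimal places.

0.626 ≤ PN ≤ 1.000

p₁ = P(outcome | exposed) = 2139/3043 = 0.70292
p₀ = P(outcome | unexposed) = 374/1423 = 0.26283
Under exogeneity alone the bounds on PN are max{0,(p₁−p₀)/p₁} ≤ PN ≤ min{1,(1−p₀)/p₁}.
  lower = (p₁ − p₀)/p₁ = 0.4401 / 0.70292 ≈ 0.6261
  upper = min{1, (1 − p₀)/p₁} = 0.73717 / 0.70292 ≈ 1.0487 → capped at 1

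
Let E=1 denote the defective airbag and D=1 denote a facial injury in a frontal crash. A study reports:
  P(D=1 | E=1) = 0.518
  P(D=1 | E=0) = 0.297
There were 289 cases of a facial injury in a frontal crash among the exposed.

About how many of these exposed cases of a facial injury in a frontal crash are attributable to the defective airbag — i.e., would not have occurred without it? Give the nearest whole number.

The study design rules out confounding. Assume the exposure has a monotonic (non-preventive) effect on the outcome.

Let p₁ = 0.518, p₀ = 0.297.
PN = (p₁ − p₀)/p₁ = (0.518 − 0.297) / 0.518 ≈ 0.42664.
Attributable cases ≈ PN × (exposed cases) = 0.42664 × 289 ≈ 123.30.

about 123 cases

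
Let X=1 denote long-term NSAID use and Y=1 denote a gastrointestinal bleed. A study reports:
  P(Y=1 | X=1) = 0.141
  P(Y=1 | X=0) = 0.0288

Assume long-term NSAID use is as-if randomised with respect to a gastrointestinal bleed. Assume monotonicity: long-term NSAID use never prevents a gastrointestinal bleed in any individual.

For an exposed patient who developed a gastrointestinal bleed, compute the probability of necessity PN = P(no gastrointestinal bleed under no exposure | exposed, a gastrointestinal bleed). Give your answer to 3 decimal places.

PN ≈ 0.796

Let p₁ = 0.141, p₀ = 0.0288.
Under exogeneity and monotonicity, PN = (p₁ − p₀) / p₁.
PN = (0.141 − 0.0288) / 0.141 = 0.1122 / 0.141 ≈ 0.7957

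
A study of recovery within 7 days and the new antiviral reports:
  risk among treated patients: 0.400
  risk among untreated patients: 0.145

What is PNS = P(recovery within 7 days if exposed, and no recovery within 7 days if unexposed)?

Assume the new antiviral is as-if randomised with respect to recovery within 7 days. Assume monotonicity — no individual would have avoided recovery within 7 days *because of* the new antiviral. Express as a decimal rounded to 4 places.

PNS ≈ 0.2550

Let p₁ = 0.4, p₀ = 0.145.
Under exogeneity and monotonicity, PNS = p₁ − p₀.
PNS = 0.4 − 0.145 = 0.255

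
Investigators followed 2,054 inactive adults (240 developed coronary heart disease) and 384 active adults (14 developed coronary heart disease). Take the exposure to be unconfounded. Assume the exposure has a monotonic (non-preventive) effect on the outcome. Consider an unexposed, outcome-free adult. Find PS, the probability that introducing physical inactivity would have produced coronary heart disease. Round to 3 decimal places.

p₁ = P(outcome | exposed) = 240/2054 = 0.11685
p₀ = P(outcome | unexposed) = 14/384 = 0.036458
Under exogeneity and monotonicity, PS = (p₁ − p₀) / (1 − p₀).
PS = (0.11685 − 0.036458) / (1 − 0.036458) = 0.080387 / 0.96354 ≈ 0.0834

PS ≈ 0.083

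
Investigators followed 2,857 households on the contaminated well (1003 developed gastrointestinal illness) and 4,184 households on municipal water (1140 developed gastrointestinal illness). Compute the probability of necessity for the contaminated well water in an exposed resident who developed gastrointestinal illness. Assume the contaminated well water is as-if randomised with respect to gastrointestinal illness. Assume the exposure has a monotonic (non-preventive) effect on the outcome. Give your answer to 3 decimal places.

PN ≈ 0.224

p₁ = P(outcome | exposed) = 1003/2857 = 0.35107
p₀ = P(outcome | unexposed) = 1140/4184 = 0.27247
Under exogeneity and monotonicity, PN = (p₁ − p₀) / p₁.
PN = (0.35107 − 0.27247) / 0.35107 = 0.078601 / 0.35107 ≈ 0.2239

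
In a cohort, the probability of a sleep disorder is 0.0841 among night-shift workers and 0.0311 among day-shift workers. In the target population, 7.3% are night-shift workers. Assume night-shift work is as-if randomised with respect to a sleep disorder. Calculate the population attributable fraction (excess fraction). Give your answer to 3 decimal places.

Let p₁ = 0.0841, p₀ = 0.0311.
Overall risk P(Y=1) = π·p₁ + (1−π)·p₀ = 0.073×0.0841 + 0.927×0.0311 = 0.034969.
Under exogeneity, PAF = [P(Y=1) − p₀] / P(Y=1).
PAF = (0.034969 − 0.0311) / 0.034969 ≈ 0.1106

PAF ≈ 0.111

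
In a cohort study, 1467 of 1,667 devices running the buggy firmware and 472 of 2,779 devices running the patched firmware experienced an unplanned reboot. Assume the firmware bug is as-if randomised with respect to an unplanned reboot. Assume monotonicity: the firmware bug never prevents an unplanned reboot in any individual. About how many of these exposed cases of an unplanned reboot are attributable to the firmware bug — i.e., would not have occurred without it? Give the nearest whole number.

p₁ = P(outcome | exposed) = 1467/1667 = 0.88002
p₀ = P(outcome | unexposed) = 472/2779 = 0.16985
PN = (p₁ − p₀)/p₁ = (0.88002 − 0.16985) / 0.88002 ≈ 0.80700.
Attributable cases ≈ PN × (exposed cases) = 0.80700 × 1467 ≈ 1183.87.

about 1184 cases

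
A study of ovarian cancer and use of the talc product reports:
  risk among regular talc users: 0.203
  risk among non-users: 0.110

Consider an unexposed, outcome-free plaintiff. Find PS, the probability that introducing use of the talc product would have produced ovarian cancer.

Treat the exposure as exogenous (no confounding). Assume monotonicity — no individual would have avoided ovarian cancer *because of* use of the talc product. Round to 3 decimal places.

Let p₁ = 0.203, p₀ = 0.11.
Under exogeneity and monotonicity, PS = (p₁ − p₀) / (1 − p₀).
PS = (0.203 − 0.11) / (1 − 0.11) = 0.093 / 0.89 ≈ 0.1045

PS ≈ 0.104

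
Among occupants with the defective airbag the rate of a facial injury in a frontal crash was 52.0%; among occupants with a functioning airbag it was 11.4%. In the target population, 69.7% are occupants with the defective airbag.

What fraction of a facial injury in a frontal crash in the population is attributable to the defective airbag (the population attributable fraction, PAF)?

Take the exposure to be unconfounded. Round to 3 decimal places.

PAF ≈ 0.713

p₁ = 0.52, p₀ = 0.114.
Overall risk P(Y=1) = π·p₁ + (1−π)·p₀ = 0.697×0.52 + 0.303×0.114 = 0.39698.
Under exogeneity, PAF = [P(Y=1) − p₀] / P(Y=1).
PAF = (0.39698 − 0.114) / 0.39698 ≈ 0.7128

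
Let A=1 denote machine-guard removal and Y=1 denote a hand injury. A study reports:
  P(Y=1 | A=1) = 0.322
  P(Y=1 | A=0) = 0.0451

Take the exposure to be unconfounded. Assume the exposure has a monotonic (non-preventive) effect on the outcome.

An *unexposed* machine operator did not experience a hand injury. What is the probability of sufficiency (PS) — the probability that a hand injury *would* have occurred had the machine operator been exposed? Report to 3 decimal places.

PS ≈ 0.290

Let p₁ = 0.322, p₀ = 0.0451.
Under exogeneity and monotonicity, PS = (p₁ − p₀) / (1 − p₀).
PS = (0.322 − 0.0451) / (1 − 0.0451) = 0.2769 / 0.9549 ≈ 0.2900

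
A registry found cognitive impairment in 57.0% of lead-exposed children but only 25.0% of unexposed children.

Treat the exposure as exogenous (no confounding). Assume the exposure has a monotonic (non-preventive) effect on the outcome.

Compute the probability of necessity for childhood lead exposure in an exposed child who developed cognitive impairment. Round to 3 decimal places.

PN ≈ 0.561

p₁ = 0.57, p₀ = 0.25.
Under exogeneity and monotonicity, PN = (p₁ − p₀) / p₁.
PN = (0.57 − 0.25) / 0.57 = 0.32 / 0.57 ≈ 0.5614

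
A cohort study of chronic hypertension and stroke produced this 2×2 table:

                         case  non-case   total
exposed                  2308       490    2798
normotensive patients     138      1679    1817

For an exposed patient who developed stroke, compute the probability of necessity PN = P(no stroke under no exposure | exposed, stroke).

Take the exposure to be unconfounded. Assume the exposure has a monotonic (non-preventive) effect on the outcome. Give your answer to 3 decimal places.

PN ≈ 0.908

p₁ = P(outcome | exposed) = 2308/2798 = 0.82487
p₀ = P(outcome | unexposed) = 138/1817 = 0.075949
Under exogeneity and monotonicity, PN = (p₁ − p₀)/p₁.
PN = (0.82487 − 0.075949) / 0.82487 ≈ 0.9079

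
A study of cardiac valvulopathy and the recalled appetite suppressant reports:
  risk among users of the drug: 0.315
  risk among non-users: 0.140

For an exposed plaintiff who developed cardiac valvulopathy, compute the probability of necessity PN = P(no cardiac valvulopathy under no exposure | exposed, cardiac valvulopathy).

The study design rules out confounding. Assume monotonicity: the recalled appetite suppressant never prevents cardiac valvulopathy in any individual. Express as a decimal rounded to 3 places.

PN ≈ 0.556

Let p₁ = 0.315, p₀ = 0.14.
Under exogeneity and monotonicity, PN = (p₁ − p₀) / p₁.
PN = (0.315 − 0.14) / 0.315 = 0.175 / 0.315 ≈ 0.5556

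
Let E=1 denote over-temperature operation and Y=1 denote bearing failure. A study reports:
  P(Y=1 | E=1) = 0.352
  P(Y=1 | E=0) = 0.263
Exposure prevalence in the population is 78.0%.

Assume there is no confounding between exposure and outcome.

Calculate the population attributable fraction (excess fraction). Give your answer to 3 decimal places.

Let p₁ = 0.352, p₀ = 0.263.
Overall risk P(Y=1) = π·p₁ + (1−π)·p₀ = 0.78×0.352 + 0.22×0.263 = 0.33242.
Under exogeneity, PAF = [P(Y=1) − p₀] / P(Y=1).
PAF = (0.33242 − 0.263) / 0.33242 ≈ 0.2088

PAF ≈ 0.209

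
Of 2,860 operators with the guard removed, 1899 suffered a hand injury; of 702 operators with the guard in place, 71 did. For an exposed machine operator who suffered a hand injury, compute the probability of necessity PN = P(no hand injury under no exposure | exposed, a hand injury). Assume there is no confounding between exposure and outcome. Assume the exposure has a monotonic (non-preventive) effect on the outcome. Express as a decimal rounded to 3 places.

PN ≈ 0.848

p₁ = P(outcome | exposed) = 1899/2860 = 0.66399
p₀ = P(outcome | unexposed) = 71/702 = 0.10114
Under exogeneity and monotonicity, PN = (p₁ − p₀) / p₁.
PN = (0.66399 − 0.10114) / 0.66399 = 0.56285 / 0.66399 ≈ 0.8477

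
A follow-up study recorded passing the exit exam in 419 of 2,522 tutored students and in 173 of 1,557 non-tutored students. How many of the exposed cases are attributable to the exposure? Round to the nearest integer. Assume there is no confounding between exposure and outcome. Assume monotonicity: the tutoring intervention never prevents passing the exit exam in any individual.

p₁ = P(outcome | exposed) = 419/2522 = 0.16614
p₀ = P(outcome | unexposed) = 173/1557 = 0.11111
PN = (p₁ − p₀)/p₁ = (0.16614 − 0.11111) / 0.16614 ≈ 0.33121.
Attributable cases ≈ PN × (exposed cases) = 0.33121 × 419 ≈ 138.78.

about 139 cases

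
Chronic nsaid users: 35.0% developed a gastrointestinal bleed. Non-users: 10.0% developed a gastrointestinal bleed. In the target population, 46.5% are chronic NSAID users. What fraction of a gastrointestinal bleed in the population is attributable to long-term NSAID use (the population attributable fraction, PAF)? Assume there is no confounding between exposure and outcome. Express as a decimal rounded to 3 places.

PAF ≈ 0.538

p₁ = 0.35, p₀ = 0.1.
Overall risk P(Y=1) = π·p₁ + (1−π)·p₀ = 0.465×0.35 + 0.535×0.1 = 0.21625.
Under exogeneity, PAF = [P(Y=1) − p₀] / P(Y=1).
PAF = (0.21625 − 0.1) / 0.21625 ≈ 0.5376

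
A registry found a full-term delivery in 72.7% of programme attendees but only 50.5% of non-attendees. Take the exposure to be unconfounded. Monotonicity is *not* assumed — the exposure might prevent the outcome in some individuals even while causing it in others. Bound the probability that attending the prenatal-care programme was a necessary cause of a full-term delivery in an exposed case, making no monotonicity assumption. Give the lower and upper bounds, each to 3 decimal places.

p₁ = 0.727, p₀ = 0.505.
Under exogeneity alone the bounds on PN are max{0,(p₁−p₀)/p₁} ≤ PN ≤ min{1,(1−p₀)/p₁}.
  lower = (p₁ − p₀)/p₁ = 0.222 / 0.727 ≈ 0.3054
  upper = min{1, (1 − p₀)/p₁} = 0.495 / 0.727 ≈ 0.6809

0.305 ≤ PN ≤ 0.681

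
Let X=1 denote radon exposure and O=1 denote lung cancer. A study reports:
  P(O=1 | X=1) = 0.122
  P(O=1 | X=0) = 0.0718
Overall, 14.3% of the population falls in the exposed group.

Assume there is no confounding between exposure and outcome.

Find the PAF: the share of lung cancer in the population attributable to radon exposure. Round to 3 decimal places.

PAF ≈ 0.091

Let p₁ = 0.122, p₀ = 0.0718.
Overall risk P(Y=1) = π·p₁ + (1−π)·p₀ = 0.143×0.122 + 0.857×0.0718 = 0.078979.
Under exogeneity, PAF = [P(Y=1) − p₀] / P(Y=1).
PAF = (0.078979 − 0.0718) / 0.078979 ≈ 0.0909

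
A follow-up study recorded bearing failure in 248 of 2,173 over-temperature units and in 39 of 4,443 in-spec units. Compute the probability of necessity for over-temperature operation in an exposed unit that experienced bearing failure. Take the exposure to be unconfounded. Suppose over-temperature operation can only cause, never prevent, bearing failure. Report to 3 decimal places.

p₁ = P(outcome | exposed) = 248/2173 = 0.11413
p₀ = P(outcome | unexposed) = 39/4443 = 0.0087779
Under exogeneity and monotonicity, PN = (p₁ − p₀) / p₁.
PN = (0.11413 − 0.0087779) / 0.11413 = 0.10535 / 0.11413 ≈ 0.9231

PN ≈ 0.923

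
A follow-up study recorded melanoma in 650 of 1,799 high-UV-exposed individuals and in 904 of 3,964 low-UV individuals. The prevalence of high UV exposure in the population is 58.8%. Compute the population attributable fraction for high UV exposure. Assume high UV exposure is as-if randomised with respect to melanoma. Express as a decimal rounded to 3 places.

PAF ≈ 0.256

p₁ = P(outcome | exposed) = 650/1799 = 0.36131
p₀ = P(outcome | unexposed) = 904/3964 = 0.22805
Overall risk P(Y=1) = π·p₁ + (1−π)·p₀ = 0.588×0.36131 + 0.412×0.22805 = 0.30641.
Under exogeneity, PAF = [P(Y=1) − p₀] / P(Y=1).
PAF = (0.30641 − 0.22805) / 0.30641 ≈ 0.2557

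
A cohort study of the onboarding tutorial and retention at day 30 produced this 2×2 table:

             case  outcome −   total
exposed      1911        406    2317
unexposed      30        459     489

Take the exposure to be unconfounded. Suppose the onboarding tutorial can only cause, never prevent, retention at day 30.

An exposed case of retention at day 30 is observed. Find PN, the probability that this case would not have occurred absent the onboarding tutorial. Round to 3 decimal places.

p₁ = P(outcome | exposed) = 1911/2317 = 0.82477
p₀ = P(outcome | unexposed) = 30/489 = 0.06135
Under exogeneity and monotonicity, PN = (p₁ − p₀)/p₁.
PN = (0.82477 − 0.06135) / 0.82477 ≈ 0.9256

PN ≈ 0.926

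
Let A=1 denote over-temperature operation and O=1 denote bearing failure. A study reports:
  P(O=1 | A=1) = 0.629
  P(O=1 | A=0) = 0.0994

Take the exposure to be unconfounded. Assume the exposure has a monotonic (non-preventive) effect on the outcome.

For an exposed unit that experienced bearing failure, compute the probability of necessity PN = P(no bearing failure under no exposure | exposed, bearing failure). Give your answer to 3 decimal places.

PN ≈ 0.842

Let p₁ = 0.629, p₀ = 0.0994.
Under exogeneity and monotonicity, PN = (p₁ − p₀) / p₁.
PN = (0.629 − 0.0994) / 0.629 = 0.5296 / 0.629 ≈ 0.8420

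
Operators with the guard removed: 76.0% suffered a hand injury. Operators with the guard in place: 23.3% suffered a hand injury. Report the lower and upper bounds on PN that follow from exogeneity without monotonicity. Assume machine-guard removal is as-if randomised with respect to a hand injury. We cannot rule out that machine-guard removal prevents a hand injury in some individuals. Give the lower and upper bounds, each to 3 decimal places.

0.693 ≤ PN ≤ 1.000

p₁ = 0.76, p₀ = 0.233.
Under exogeneity alone the bounds on PN are max{0,(p₁−p₀)/p₁} ≤ PN ≤ min{1,(1−p₀)/p₁}.
  lower = (p₁ − p₀)/p₁ = 0.527 / 0.76 ≈ 0.6934
  upper = min{1, (1 − p₀)/p₁} = 0.767 / 0.76 ≈ 1.0092 → capped at 1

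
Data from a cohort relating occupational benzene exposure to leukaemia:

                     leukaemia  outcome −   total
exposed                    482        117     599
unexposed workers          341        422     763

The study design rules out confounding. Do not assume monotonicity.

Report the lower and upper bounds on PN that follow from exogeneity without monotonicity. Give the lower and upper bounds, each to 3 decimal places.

p₁ = P(outcome | exposed) = 482/599 = 0.80467
p₀ = P(outcome | unexposed) = 341/763 = 0.44692
Under exogeneity alone the bounds on PN are max{0,(p₁−p₀)/p₁} ≤ PN ≤ min{1,(1−p₀)/p₁}.
  lower = (p₁ − p₀)/p₁ = 0.35775 / 0.80467 ≈ 0.4446
  upper = min{1, (1 − p₀)/p₁} = 0.55308 / 0.80467 ≈ 0.6873

0.445 ≤ PN ≤ 0.687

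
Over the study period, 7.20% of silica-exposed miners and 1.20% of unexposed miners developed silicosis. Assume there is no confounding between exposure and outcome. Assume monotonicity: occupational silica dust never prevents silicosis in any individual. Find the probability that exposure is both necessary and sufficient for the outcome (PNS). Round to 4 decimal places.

p₁ = 0.072, p₀ = 0.012.
Under exogeneity and monotonicity, PNS = p₁ − p₀.
PNS = 0.072 − 0.012 = 0.06

PNS ≈ 0.0600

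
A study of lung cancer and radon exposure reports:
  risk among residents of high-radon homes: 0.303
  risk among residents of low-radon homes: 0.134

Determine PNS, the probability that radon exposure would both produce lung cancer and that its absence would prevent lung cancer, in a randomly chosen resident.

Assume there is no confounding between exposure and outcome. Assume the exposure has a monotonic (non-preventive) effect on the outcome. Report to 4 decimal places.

Let p₁ = 0.303, p₀ = 0.134.
Under exogeneity and monotonicity, PNS = p₁ − p₀.
PNS = 0.303 − 0.134 = 0.169

PNS ≈ 0.1690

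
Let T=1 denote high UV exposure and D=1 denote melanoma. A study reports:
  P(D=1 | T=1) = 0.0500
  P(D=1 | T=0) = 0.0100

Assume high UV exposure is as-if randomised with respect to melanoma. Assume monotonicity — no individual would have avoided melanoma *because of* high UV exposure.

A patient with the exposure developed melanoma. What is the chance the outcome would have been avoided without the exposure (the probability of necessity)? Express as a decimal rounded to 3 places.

PN ≈ 0.800

Let p₁ = 0.05, p₀ = 0.01.
Under exogeneity and monotonicity, PN = (p₁ − p₀) / p₁.
PN = (0.05 − 0.01) / 0.05 = 0.04 / 0.05 ≈ 0.8000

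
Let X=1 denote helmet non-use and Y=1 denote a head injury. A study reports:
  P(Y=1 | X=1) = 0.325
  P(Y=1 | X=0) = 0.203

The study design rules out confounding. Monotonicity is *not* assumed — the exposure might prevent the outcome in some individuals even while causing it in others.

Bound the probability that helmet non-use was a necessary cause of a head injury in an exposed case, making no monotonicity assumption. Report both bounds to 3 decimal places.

0.375 ≤ PN ≤ 1.000

Let p₁ = 0.325, p₀ = 0.203.
Under exogeneity alone the bounds on PN are max{0,(p₁−p₀)/p₁} ≤ PN ≤ min{1,(1−p₀)/p₁}.
  lower = (p₁ − p₀)/p₁ = 0.122 / 0.325 ≈ 0.3754
  upper = min{1, (1 − p₀)/p₁} = 0.797 / 0.325 ≈ 2.4523 → capped at 1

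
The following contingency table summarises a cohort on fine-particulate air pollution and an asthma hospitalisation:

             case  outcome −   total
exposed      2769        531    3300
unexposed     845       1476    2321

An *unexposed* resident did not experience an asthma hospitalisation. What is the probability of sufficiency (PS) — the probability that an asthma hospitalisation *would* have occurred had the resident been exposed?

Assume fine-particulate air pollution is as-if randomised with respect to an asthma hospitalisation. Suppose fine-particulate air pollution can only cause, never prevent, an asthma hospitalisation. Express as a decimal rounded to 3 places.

p₁ = P(outcome | exposed) = 2769/3300 = 0.83909
p₀ = P(outcome | unexposed) = 845/2321 = 0.36407
Under exogeneity and monotonicity, PS = (p₁ − p₀)/(1 − p₀).
PS = (0.83909 − 0.36407) / 0.63593 ≈ 0.7470

PS ≈ 0.747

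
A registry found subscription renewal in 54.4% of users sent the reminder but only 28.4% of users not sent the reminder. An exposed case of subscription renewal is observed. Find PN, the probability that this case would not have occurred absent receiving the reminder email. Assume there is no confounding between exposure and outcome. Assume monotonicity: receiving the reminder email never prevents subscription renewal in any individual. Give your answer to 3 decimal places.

p₁ = 0.544, p₀ = 0.284.
Under exogeneity and monotonicity, PN = (p₁ − p₀) / p₁.
PN = (0.544 − 0.284) / 0.544 = 0.26 / 0.544 ≈ 0.4779

PN ≈ 0.478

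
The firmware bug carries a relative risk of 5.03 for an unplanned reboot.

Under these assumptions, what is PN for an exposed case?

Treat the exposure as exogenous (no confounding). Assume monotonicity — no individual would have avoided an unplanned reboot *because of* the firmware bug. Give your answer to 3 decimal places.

PN ≈ 0.801

Under exogeneity and monotonicity, PN = (RR − 1) / RR = 1 − 1/RR.
PN = (5.03 − 1) / 5.03 = 4.03 / 5.03 ≈ 0.8012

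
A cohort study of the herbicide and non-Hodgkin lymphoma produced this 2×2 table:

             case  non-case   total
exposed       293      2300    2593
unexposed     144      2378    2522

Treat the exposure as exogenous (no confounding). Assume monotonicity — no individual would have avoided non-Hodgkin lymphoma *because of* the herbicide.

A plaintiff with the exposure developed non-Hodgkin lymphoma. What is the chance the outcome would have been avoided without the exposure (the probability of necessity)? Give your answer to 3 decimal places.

p₁ = P(outcome | exposed) = 293/2593 = 0.113
p₀ = P(outcome | unexposed) = 144/2522 = 0.057098
Under exogeneity and monotonicity, PN = (p₁ − p₀) / p₁.
PN = (0.113 − 0.057098) / 0.113 = 0.055899 / 0.113 ≈ 0.4947

PN ≈ 0.495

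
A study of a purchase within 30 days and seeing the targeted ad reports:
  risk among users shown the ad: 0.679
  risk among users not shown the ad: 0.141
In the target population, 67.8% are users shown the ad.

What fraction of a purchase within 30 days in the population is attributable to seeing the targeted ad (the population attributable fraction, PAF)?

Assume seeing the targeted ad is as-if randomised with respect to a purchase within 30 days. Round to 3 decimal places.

Let p₁ = 0.679, p₀ = 0.141.
Overall risk P(Y=1) = π·p₁ + (1−π)·p₀ = 0.678×0.679 + 0.322×0.141 = 0.50576.
Under exogeneity, PAF = [P(Y=1) − p₀] / P(Y=1).
PAF = (0.50576 − 0.141) / 0.50576 ≈ 0.7212

PAF ≈ 0.721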